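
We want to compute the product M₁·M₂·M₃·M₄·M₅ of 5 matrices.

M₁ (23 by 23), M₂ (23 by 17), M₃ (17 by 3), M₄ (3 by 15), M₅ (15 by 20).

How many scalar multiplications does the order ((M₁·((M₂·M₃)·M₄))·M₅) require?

17043

(M₂·M₃): 23×17 by 17×3 → 23×3, cost 23·17·3 = 1173
((M₂·M₃)·M₄): 23×3 by 3×15 → 23×15, cost 23·3·15 = 1035; cumulative 2208
(M₁·((M₂·M₃)·M₄)): 23×23 by 23×15 → 23×15, cost 23·23·15 = 7935; cumulative 10143
((M₁·((M₂·M₃)·M₄))·M₅): 23×15 by 15×20 → 23×20, cost 23·15·20 = 6900; cumulative 17043
Total: 17043 scalar multiplications.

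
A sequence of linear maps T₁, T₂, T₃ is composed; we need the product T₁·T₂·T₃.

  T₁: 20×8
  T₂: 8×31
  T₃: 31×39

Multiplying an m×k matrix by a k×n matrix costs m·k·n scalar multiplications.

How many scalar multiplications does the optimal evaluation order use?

Order (T₁·(T₂·T₃)): (T₂·T₃): 8×31 by 31×39 → 8×39, cost 8·31·39 = 9672; (T₁·(T₂·T₃)): 20×8 by 8×39 → 20×39, cost 20·8·39 = 6240; cumulative 15912. Total 15912.
Order ((T₁·T₂)·T₃): (T₁·T₂): 20×8 by 8×31 → 20×31, cost 20·8·31 = 4960; ((T₁·T₂)·T₃): 20×31 by 31×39 → 20×39, cost 20·31·39 = 24180; cumulative 29140. Total 29140.
Minimum: 15912.

15912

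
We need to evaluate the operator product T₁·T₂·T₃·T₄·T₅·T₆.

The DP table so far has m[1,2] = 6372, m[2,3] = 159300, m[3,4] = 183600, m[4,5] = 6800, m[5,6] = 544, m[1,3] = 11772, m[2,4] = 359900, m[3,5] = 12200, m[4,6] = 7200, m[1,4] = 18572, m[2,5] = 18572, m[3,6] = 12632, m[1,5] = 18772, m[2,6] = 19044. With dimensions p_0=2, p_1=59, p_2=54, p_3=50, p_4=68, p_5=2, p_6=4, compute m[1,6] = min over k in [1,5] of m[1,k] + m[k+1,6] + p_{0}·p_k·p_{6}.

18788

m[1,6] = min over k∈[1,5] of m[1,k]+m[k+1,6]+p_{0}·p_k·p_{6}.
k=1: 0 + 19044 + 2·59·4 = 19516; k=2: 6372 + 12632 + 2·54·4 = 19436; k=3: 11772 + 7200 + 2·50·4 = 19372; k=4: 18572 + 544 + 2·68·4 = 19660; k=5: 18772 + 0 + 2·2·4 = 18788.
Minimum: 18788 at k=5.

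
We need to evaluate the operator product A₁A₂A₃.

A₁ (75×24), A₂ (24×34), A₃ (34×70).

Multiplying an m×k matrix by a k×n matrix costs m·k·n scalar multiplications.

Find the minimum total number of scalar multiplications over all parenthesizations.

183120

Order (A₁(A₂A₃)): (A₂A₃): 24×34 by 34×70 → 24×70, cost 24·34·70 = 57120; (A₁(A₂A₃)): 75×24 by 24×70 → 75×70, cost 75·24·70 = 126000; cumulative 183120. Total 183120.
Order ((A₁A₂)A₃): (A₁A₂): 75×24 by 24×34 → 75×34, cost 75·24·34 = 61200; ((A₁A₂)A₃): 75×34 by 34×70 → 75×70, cost 75·34·70 = 178500; cumulative 239700. Total 239700.
Minimum: 183120.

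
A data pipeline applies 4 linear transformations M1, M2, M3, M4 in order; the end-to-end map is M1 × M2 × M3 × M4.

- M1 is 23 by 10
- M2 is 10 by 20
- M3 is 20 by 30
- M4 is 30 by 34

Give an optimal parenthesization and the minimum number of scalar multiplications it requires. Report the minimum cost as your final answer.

Adjacent pairs: M1M2 = 23·10·20 = 4600; M2M3 = 10·20·30 = 6000; M3M4 = 20·30·34 = 20400.
Length 3: M1..M3: k=1: 0+6000+23·10·30=12900; k=2: 4600+0+23·20·30=18400 → min 12900 | M2..M4: k=2: 0+20400+10·20·34=27200; k=3: 6000+0+10·30·34=16200 → min 16200.
Length 4: M1..M4: k=1: 0+16200+23·10·34=24020; k=2: 4600+20400+23·20·34=40640; k=3: 12900+0+23·30·34=36360 → min 24020.
Optimal parenthesization: (M1 × ((M2 × M3) × M4)) with cost 24020.

24020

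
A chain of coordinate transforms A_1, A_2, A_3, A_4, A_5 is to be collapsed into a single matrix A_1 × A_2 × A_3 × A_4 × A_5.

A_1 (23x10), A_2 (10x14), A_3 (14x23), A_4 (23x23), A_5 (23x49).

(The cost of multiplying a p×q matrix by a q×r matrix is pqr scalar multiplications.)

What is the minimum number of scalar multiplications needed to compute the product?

Adjacent pairs: A_1A_2 = 23·10·14 = 3220; A_2A_3 = 10·14·23 = 3220; A_3A_4 = 14·23·23 = 7406; A_4A_5 = 23·23·49 = 25921.
Length 3: A_1..A_3: k=1: 0+3220+23·10·23=8510; k=2: 3220+0+23·14·23=10626 → min 8510 | A_2..A_4: k=2: 0+7406+10·14·23=10626; k=3: 3220+0+10·23·23=8510 → min 8510 | A_3..A_5: k=3: 0+25921+14·23·49=41699; k=4: 7406+0+14·23·49=23184 → min 23184.
Length 4: A_1..A_4: k=1: 0+8510+23·10·23=13800; k=2: 3220+7406+23·14·23=18032; k=3: 8510+0+23·23·23=20677 → min 13800 | A_2..A_5: k=2: 0+23184+10·14·49=30044; k=3: 3220+25921+10·23·49=40411; k=4: 8510+0+10·23·49=19780 → min 19780.
Length 5: A_1..A_5: k=1: 0+19780+23·10·49=31050; k=2: 3220+23184+23·14·49=42182; k=3: 8510+25921+23·23·49=60352; k=4: 13800+0+23·23·49=39721 → min 31050.
Optimal order: (A_1 × (((A_2 × A_3) × A_4) × A_5)) with cost 31050.

31050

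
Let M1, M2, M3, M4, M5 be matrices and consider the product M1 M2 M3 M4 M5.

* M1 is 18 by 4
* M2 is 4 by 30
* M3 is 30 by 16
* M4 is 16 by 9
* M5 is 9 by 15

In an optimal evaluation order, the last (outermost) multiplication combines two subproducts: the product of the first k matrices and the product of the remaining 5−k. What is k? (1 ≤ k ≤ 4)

Adjacent pairs: M1M2 = 18·4·30 = 2160; M2M3 = 4·30·16 = 1920; M3M4 = 30·16·9 = 4320; M4M5 = 16·9·15 = 2160.
Length 3: M1..M3: k=1: 0+1920+18·4·16=3072; k=2: 2160+0+18·30·16=10800 → min 3072 | M2..M4: k=2: 0+4320+4·30·9=5400; k=3: 1920+0+4·16·9=2496 → min 2496 | M3..M5: k=3: 0+2160+30·16·15=9360; k=4: 4320+0+30·9·15=8370 → min 8370.
Length 4: M1..M4: k=1: 0+2496+18·4·9=3144; k=2: 2160+4320+18·30·9=11340; k=3: 3072+0+18·16·9=5664 → min 3144 | M2..M5: k=2: 0+8370+4·30·15=10170; k=3: 1920+2160+4·16·15=5040; k=4: 2496+0+4·9·15=3036 → min 3036.
Top-level splits: k=1: (M1..M1)·(M2..M5) → 0+3036+18·4·15 = 4116; k=2: (M1..M2)·(M3..M5) → 2160+8370+18·30·15 = 18630; k=3: (M1..M3)·(M4..M5) → 3072+2160+18·16·15 = 9552; k=4: (M1..M4)·(M5..M5) → 3144+0+18·9·15 = 5574.
Best split is after M1, i.e. k = 1.

1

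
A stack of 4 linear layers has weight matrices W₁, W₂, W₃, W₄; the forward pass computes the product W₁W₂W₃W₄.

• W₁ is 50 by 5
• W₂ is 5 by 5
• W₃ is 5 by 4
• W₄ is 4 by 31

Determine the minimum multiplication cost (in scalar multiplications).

7300

Adjacent pairs: W₁W₂ = 50·5·5 = 1250; W₂W₃ = 5·5·4 = 100; W₃W₄ = 5·4·31 = 620.
Length 3: W₁..W₃: k=1: 0+100+50·5·4=1100; k=2: 1250+0+50·5·4=2250 → min 1100 | W₂..W₄: k=2: 0+620+5·5·31=1395; k=3: 100+0+5·4·31=720 → min 720.
Length 4: W₁..W₄: k=1: 0+720+50·5·31=8470; k=2: 1250+620+50·5·31=9620; k=3: 1100+0+50·4·31=7300 → min 7300.
Optimal order: ((W₁(W₂W₃))W₄) with cost 7300.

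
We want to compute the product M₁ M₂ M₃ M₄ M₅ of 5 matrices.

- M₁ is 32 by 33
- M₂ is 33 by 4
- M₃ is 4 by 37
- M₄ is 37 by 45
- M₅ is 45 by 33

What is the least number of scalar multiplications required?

21048

Adjacent pairs: M₁M₂ = 32·33·4 = 4224; M₂M₃ = 33·4·37 = 4884; M₃M₄ = 4·37·45 = 6660; M₄M₅ = 37·45·33 = 54945.
Length 3: M₁..M₃: k=1: 0+4884+32·33·37=43956; k=2: 4224+0+32·4·37=8960 → min 8960 | M₂..M₄: k=2: 0+6660+33·4·45=12600; k=3: 4884+0+33·37·45=59829 → min 12600 | M₃..M₅: k=3: 0+54945+4·37·33=59829; k=4: 6660+0+4·45·33=12600 → min 12600.
Length 4: M₁..M₄: k=1: 0+12600+32·33·45=60120; k=2: 4224+6660+32·4·45=16644; k=3: 8960+0+32·37·45=62240 → min 16644 | M₂..M₅: k=2: 0+12600+33·4·33=16956; k=3: 4884+54945+33·37·33=100122; k=4: 12600+0+33·45·33=61605 → min 16956.
Length 5: M₁..M₅: k=1: 0+16956+32·33·33=51804; k=2: 4224+12600+32·4·33=21048; k=3: 8960+54945+32·37·33=102977; k=4: 16644+0+32·45·33=64164 → min 21048.
Optimal order: ((M₁ M₂) ((M₃ M₄) M₅)) with cost 21048.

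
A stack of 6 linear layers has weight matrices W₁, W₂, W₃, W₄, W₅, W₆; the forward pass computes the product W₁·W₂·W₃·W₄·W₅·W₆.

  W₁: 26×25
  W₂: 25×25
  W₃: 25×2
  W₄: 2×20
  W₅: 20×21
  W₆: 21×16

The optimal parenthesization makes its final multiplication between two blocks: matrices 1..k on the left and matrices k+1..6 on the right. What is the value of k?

3

Adjacent pairs: W₁W₂ = 26·25·25 = 16250; W₂W₃ = 25·25·2 = 1250; W₃W₄ = 25·2·20 = 1000; W₄W₅ = 2·20·21 = 840; W₅W₆ = 20·21·16 = 6720.
Length 3: W₁..W₃: k=1: 0+1250+26·25·2=2550; k=2: 16250+0+26·25·2=17550 → min 2550 | W₂..W₄: k=2: 0+1000+25·25·20=13500; k=3: 1250+0+25·2·20=2250 → min 2250 | W₃..W₅: k=3: 0+840+25·2·21=1890; k=4: 1000+0+25·20·21=11500 → min 1890 | W₄..W₆: k=4: 0+6720+2·20·16=7360; k=5: 840+0+2·21·16=1512 → min 1512.
Length 4: W₁..W₄: k=1: 0+2250+26·25·20=15250; k=2: 16250+1000+26·25·20=30250; k=3: 2550+0+26·2·20=3590 → min 3590 | W₂..W₅: k=2: 0+1890+25·25·21=15015; k=3: 1250+840+25·2·21=3140; k=4: 2250+0+25·20·21=12750 → min 3140 | W₃..W₆: k=3: 0+1512+25·2·16=2312; k=4: 1000+6720+25·20·16=15720; k=5: 1890+0+25·21·16=10290 → min 2312.
Length 5: W₁..W₅: k=1: 0+3140+26·25·21=16790; k=2: 16250+1890+26·25·21=31790; k=3: 2550+840+26·2·21=4482; k=4: 3590+0+26·20·21=14510 → min 4482 | W₂..W₆: k=2: 0+2312+25·25·16=12312; k=3: 1250+1512+25·2·16=3562; k=4: 2250+6720+25·20·16=16970; k=5: 3140+0+25·21·16=11540 → min 3562.
Top-level splits: k=1: (W₁..W₁)·(W₂..W₆) → 0+3562+26·25·16 = 13962; k=2: (W₁..W₂)·(W₃..W₆) → 16250+2312+26·25·16 = 28962; k=3: (W₁..W₃)·(W₄..W₆) → 2550+1512+26·2·16 = 4894; k=4: (W₁..W₄)·(W₅..W₆) → 3590+6720+26·20·16 = 18630; k=5: (W₁..W₅)·(W₆..W₆) → 4482+0+26·21·16 = 13218.
Best split is after W₃, i.e. k = 3.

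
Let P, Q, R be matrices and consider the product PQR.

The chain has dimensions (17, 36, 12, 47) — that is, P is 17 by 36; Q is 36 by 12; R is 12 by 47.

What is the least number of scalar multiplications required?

16932

Order (P(QR)): (QR): 36×12 by 12×47 → 36×47, cost 36·12·47 = 20304; (P(QR)): 17×36 by 36×47 → 17×47, cost 17·36·47 = 28764; cumulative 49068. Total 49068.
Order ((PQ)R): (PQ): 17×36 by 36×12 → 17×12, cost 17·36·12 = 7344; ((PQ)R): 17×12 by 12×47 → 17×47, cost 17·12·47 = 9588; cumulative 16932. Total 16932.
Minimum: 16932.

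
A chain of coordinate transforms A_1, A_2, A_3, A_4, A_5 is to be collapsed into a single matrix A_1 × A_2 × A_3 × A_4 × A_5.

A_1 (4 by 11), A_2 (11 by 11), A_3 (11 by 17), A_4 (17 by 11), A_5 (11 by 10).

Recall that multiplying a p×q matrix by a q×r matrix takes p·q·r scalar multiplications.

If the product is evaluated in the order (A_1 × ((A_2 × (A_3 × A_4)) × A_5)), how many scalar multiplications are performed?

(A_3 × A_4): 11×17 by 17×11 → 11×11, cost 11·17·11 = 2057
(A_2 × (A_3 × A_4)): 11×11 by 11×11 → 11×11, cost 11·11·11 = 1331; cumulative 3388
((A_2 × (A_3 × A_4)) × A_5): 11×11 by 11×10 → 11×10, cost 11·11·10 = 1210; cumulative 4598
(A_1 × ((A_2 × (A_3 × A_4)) × A_5)): 4×11 by 11×10 → 4×10, cost 4·11·10 = 440; cumulative 5038
Total: 5038 scalar multiplications.

5038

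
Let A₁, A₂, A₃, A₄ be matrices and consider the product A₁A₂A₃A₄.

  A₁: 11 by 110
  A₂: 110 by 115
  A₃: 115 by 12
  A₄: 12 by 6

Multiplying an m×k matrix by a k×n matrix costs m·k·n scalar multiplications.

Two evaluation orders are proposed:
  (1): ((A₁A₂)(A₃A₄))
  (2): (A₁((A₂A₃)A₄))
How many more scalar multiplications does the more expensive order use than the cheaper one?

11960

Order (1) = ((A₁A₂)(A₃A₄)): (A₁A₂): 11×110 by 110×115 → 11×115, cost 11·110·115 = 139150; (A₃A₄): 115×12 by 12×6 → 115×6, cost 115·12·6 = 8280; ((A₁A₂)(A₃A₄)): 11×115 by 115×6 → 11×6, cost 11·115·6 = 7590; cumulative 155020. Total 155020.
Order (2) = (A₁((A₂A₃)A₄)): (A₂A₃): 110×115 by 115×12 → 110×12, cost 110·115·12 = 151800; ((A₂A₃)A₄): 110×12 by 12×6 → 110×6, cost 110·12·6 = 7920; cumulative 159720; (A₁((A₂A₃)A₄)): 11×110 by 110×6 → 11×6, cost 11·110·6 = 7260; cumulative 166980. Total 166980.
Difference: |155020 − 166980| = 11960.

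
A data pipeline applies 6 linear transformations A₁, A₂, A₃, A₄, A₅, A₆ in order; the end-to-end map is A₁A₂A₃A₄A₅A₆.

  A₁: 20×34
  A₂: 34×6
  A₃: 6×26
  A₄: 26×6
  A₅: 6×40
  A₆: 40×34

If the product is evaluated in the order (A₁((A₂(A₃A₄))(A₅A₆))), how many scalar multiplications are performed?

(A₃A₄): 6×26 by 26×6 → 6×6, cost 6·26·6 = 936
(A₂(A₃A₄)): 34×6 by 6×6 → 34×6, cost 34·6·6 = 1224; cumulative 2160
(A₅A₆): 6×40 by 40×34 → 6×34, cost 6·40·34 = 8160
((A₂(A₃A₄))(A₅A₆)): 34×6 by 6×34 → 34×34, cost 34·6·34 = 6936; cumulative 17256
(A₁((A₂(A₃A₄))(A₅A₆))): 20×34 by 34×34 → 20×34, cost 20·34·34 = 23120; cumulative 40376
Total: 40376 scalar multiplications.

40376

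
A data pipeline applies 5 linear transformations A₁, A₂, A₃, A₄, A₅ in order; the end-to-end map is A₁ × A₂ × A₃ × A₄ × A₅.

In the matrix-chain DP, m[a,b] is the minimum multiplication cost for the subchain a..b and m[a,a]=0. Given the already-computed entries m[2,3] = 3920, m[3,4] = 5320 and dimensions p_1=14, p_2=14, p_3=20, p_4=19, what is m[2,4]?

9044

m[2,4] = min over k∈[2,3] of m[2,k]+m[k+1,4]+p_{1}·p_k·p_{4}.
k=2: 0 + 5320 + 14·14·19 = 9044; k=3: 3920 + 0 + 14·20·19 = 9240.
Minimum: 9044 at k=2.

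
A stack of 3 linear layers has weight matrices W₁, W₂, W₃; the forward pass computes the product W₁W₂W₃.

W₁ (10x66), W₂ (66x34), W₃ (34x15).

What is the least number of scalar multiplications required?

Order (W₁(W₂W₃)): (W₂W₃): 66×34 by 34×15 → 66×15, cost 66·34·15 = 33660; (W₁(W₂W₃)): 10×66 by 66×15 → 10×15, cost 10·66·15 = 9900; cumulative 43560. Total 43560.
Order ((W₁W₂)W₃): (W₁W₂): 10×66 by 66×34 → 10×34, cost 10·66·34 = 22440; ((W₁W₂)W₃): 10×34 by 34×15 → 10×15, cost 10·34·15 = 5100; cumulative 27540. Total 27540.
Minimum: 27540.

27540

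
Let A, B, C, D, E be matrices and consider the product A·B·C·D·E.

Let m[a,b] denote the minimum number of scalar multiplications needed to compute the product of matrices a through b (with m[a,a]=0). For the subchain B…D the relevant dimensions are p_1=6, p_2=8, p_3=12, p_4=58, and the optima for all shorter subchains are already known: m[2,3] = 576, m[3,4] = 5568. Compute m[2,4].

m[2,4] = min over k∈[2,3] of m[2,k]+m[k+1,4]+p_{1}·p_k·p_{4}.
k=2: 0 + 5568 + 6·8·58 = 8352; k=3: 576 + 0 + 6·12·58 = 4752.
Minimum: 4752 at k=3.

4752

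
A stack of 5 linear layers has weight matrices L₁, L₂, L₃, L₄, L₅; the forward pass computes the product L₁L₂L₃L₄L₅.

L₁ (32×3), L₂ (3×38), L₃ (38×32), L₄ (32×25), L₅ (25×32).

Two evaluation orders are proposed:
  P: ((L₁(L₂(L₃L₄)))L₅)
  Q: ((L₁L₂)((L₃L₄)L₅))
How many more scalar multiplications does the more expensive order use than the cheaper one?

Order P = ((L₁(L₂(L₃L₄)))L₅): (L₃L₄): 38×32 by 32×25 → 38×25, cost 38·32·25 = 30400; (L₂(L₃L₄)): 3×38 by 38×25 → 3×25, cost 3·38·25 = 2850; cumulative 33250; (L₁(L₂(L₃L₄))): 32×3 by 3×25 → 32×25, cost 32·3·25 = 2400; cumulative 35650; ((L₁(L₂(L₃L₄)))L₅): 32×25 by 25×32 → 32×32, cost 32·25·32 = 25600; cumulative 61250. Total 61250.
Order Q = ((L₁L₂)((L₃L₄)L₅)): (L₁L₂): 32×3 by 3×38 → 32×38, cost 32·3·38 = 3648; (L₃L₄): 38×32 by 32×25 → 38×25, cost 38·32·25 = 30400; ((L₃L₄)L₅): 38×25 by 25×32 → 38×32, cost 38·25·32 = 30400; cumulative 60800; ((L₁L₂)((L₃L₄)L₅)): 32×38 by 38×32 → 32×32, cost 32·38·32 = 38912; cumulative 103360. Total 103360.
Difference: |61250 − 103360| = 42110.

42110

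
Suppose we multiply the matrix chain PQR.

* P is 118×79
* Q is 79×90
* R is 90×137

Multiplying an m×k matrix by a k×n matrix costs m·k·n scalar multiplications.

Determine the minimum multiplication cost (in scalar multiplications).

2251184

Order (P(QR)): (QR): 79×90 by 90×137 → 79×137, cost 79·90·137 = 974070; (P(QR)): 118×79 by 79×137 → 118×137, cost 118·79·137 = 1277114; cumulative 2251184. Total 2251184.
Order ((PQ)R): (PQ): 118×79 by 79×90 → 118×90, cost 118·79·90 = 838980; ((PQ)R): 118×90 by 90×137 → 118×137, cost 118·90·137 = 1454940; cumulative 2293920. Total 2293920.
Minimum: 2251184.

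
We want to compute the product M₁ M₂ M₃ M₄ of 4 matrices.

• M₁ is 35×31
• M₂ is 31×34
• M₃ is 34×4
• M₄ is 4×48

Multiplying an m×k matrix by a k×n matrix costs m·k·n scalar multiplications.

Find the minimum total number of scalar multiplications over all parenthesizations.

15276

Adjacent pairs: M₁M₂ = 35·31·34 = 36890; M₂M₃ = 31·34·4 = 4216; M₃M₄ = 34·4·48 = 6528.
Length 3: M₁..M₃: k=1: 0+4216+35·31·4=8556; k=2: 36890+0+35·34·4=41650 → min 8556 | M₂..M₄: k=2: 0+6528+31·34·48=57120; k=3: 4216+0+31·4·48=10168 → min 10168.
Length 4: M₁..M₄: k=1: 0+10168+35·31·48=62248; k=2: 36890+6528+35·34·48=100538; k=3: 8556+0+35·4·48=15276 → min 15276.
Optimal order: ((M₁ (M₂ M₃)) M₄) with cost 15276.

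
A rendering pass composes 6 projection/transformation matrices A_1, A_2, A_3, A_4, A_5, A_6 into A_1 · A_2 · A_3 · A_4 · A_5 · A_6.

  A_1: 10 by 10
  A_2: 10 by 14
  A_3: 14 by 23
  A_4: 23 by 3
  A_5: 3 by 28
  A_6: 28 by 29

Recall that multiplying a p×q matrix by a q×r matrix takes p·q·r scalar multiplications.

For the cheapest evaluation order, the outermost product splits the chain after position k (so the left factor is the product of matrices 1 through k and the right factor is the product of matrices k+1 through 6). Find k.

Adjacent pairs: A_1A_2 = 10·10·14 = 1400; A_2A_3 = 10·14·23 = 3220; A_3A_4 = 14·23·3 = 966; A_4A_5 = 23·3·28 = 1932; A_5A_6 = 3·28·29 = 2436.
Length 3: A_1..A_3: k=1: 0+3220+10·10·23=5520; k=2: 1400+0+10·14·23=4620 → min 4620 | A_2..A_4: k=2: 0+966+10·14·3=1386; k=3: 3220+0+10·23·3=3910 → min 1386 | A_3..A_5: k=3: 0+1932+14·23·28=10948; k=4: 966+0+14·3·28=2142 → min 2142 | A_4..A_6: k=4: 0+2436+23·3·29=4437; k=5: 1932+0+23·28·29=20608 → min 4437.
Length 4: A_1..A_4: k=1: 0+1386+10·10·3=1686; k=2: 1400+966+10·14·3=2786; k=3: 4620+0+10·23·3=5310 → min 1686 | A_2..A_5: k=2: 0+2142+10·14·28=6062; k=3: 3220+1932+10·23·28=11592; k=4: 1386+0+10·3·28=2226 → min 2226 | A_3..A_6: k=3: 0+4437+14·23·29=13775; k=4: 966+2436+14·3·29=4620; k=5: 2142+0+14·28·29=13510 → min 4620.
Length 5: A_1..A_5: k=1: 0+2226+10·10·28=5026; k=2: 1400+2142+10·14·28=7462; k=3: 4620+1932+10·23·28=12992; k=4: 1686+0+10·3·28=2526 → min 2526 | A_2..A_6: k=2: 0+4620+10·14·29=8680; k=3: 3220+4437+10·23·29=14327; k=4: 1386+2436+10·3·29=4692; k=5: 2226+0+10·28·29=10346 → min 4692.
Top-level splits: k=1: (A_1..A_1)·(A_2..A_6) → 0+4692+10·10·29 = 7592; k=2: (A_1..A_2)·(A_3..A_6) → 1400+4620+10·14·29 = 10080; k=3: (A_1..A_3)·(A_4..A_6) → 4620+4437+10·23·29 = 15727; k=4: (A_1..A_4)·(A_5..A_6) → 1686+2436+10·3·29 = 4992; k=5: (A_1..A_5)·(A_6..A_6) → 2526+0+10·28·29 = 10646.
Best split is after A_4, i.e. k = 4.

4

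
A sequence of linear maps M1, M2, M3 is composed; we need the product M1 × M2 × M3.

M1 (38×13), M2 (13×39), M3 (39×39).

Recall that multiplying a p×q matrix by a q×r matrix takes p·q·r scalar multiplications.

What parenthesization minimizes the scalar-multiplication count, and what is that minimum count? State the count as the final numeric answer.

(M1 × (M2 × M3)): cost 39039.
((M1 × M2) × M3): cost 77064.
Optimal: (M1 × (M2 × M3)) with cost 39039.

39039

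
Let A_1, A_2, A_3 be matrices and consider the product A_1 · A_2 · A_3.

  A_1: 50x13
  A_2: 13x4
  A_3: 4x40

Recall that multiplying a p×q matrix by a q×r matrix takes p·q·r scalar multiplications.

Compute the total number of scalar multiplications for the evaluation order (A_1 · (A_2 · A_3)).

28080

(A_2 · A_3): 13×4 by 4×40 → 13×40, cost 13·4·40 = 2080
(A_1 · (A_2 · A_3)): 50×13 by 13×40 → 50×40, cost 50·13·40 = 26000; cumulative 28080
Total: 28080 scalar multiplications.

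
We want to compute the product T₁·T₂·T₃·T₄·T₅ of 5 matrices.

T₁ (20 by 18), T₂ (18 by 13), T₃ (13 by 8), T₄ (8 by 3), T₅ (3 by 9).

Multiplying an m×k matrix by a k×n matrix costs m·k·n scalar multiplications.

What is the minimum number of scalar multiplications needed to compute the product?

2634

Adjacent pairs: T₁T₂ = 20·18·13 = 4680; T₂T₃ = 18·13·8 = 1872; T₃T₄ = 13·8·3 = 312; T₄T₅ = 8·3·9 = 216.
Length 3: T₁..T₃: k=1: 0+1872+20·18·8=4752; k=2: 4680+0+20·13·8=6760 → min 4752 | T₂..T₄: k=2: 0+312+18·13·3=1014; k=3: 1872+0+18·8·3=2304 → min 1014 | T₃..T₅: k=3: 0+216+13·8·9=1152; k=4: 312+0+13·3·9=663 → min 663.
Length 4: T₁..T₄: k=1: 0+1014+20·18·3=2094; k=2: 4680+312+20·13·3=5772; k=3: 4752+0+20·8·3=5232 → min 2094 | T₂..T₅: k=2: 0+663+18·13·9=2769; k=3: 1872+216+18·8·9=3384; k=4: 1014+0+18·3·9=1500 → min 1500.
Length 5: T₁..T₅: k=1: 0+1500+20·18·9=4740; k=2: 4680+663+20·13·9=7683; k=3: 4752+216+20·8·9=6408; k=4: 2094+0+20·3·9=2634 → min 2634.
Optimal order: ((T₁·(T₂·(T₃·T₄)))·T₅) with cost 2634.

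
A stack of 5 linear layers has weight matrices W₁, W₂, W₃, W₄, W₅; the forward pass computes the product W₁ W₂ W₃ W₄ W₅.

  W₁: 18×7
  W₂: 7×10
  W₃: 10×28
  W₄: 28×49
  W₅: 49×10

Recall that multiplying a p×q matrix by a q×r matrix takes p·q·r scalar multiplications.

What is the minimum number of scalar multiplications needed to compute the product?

Adjacent pairs: W₁W₂ = 18·7·10 = 1260; W₂W₃ = 7·10·28 = 1960; W₃W₄ = 10·28·49 = 13720; W₄W₅ = 28·49·10 = 13720.
Length 3: W₁..W₃: k=1: 0+1960+18·7·28=5488; k=2: 1260+0+18·10·28=6300 → min 5488 | W₂..W₄: k=2: 0+13720+7·10·49=17150; k=3: 1960+0+7·28·49=11564 → min 11564 | W₃..W₅: k=3: 0+13720+10·28·10=16520; k=4: 13720+0+10·49·10=18620 → min 16520.
Length 4: W₁..W₄: k=1: 0+11564+18·7·49=17738; k=2: 1260+13720+18·10·49=23800; k=3: 5488+0+18·28·49=30184 → min 17738 | W₂..W₅: k=2: 0+16520+7·10·10=17220; k=3: 1960+13720+7·28·10=17640; k=4: 11564+0+7·49·10=14994 → min 14994.
Length 5: W₁..W₅: k=1: 0+14994+18·7·10=16254; k=2: 1260+16520+18·10·10=19580; k=3: 5488+13720+18·28·10=24248; k=4: 17738+0+18·49·10=26558 → min 16254.
Optimal order: (W₁ (((W₂ W₃) W₄) W₅)) with cost 16254.

16254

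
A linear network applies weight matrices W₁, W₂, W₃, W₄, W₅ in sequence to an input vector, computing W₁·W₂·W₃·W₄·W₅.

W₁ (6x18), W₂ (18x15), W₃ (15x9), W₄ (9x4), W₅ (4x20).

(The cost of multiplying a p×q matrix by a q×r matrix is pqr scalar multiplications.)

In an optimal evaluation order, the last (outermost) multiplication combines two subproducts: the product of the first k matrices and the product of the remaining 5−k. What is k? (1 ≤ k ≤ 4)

4

Adjacent pairs: W₁W₂ = 6·18·15 = 1620; W₂W₃ = 18·15·9 = 2430; W₃W₄ = 15·9·4 = 540; W₄W₅ = 9·4·20 = 720.
Length 3: W₁..W₃: k=1: 0+2430+6·18·9=3402; k=2: 1620+0+6·15·9=2430 → min 2430 | W₂..W₄: k=2: 0+540+18·15·4=1620; k=3: 2430+0+18·9·4=3078 → min 1620 | W₃..W₅: k=3: 0+720+15·9·20=3420; k=4: 540+0+15·4·20=1740 → min 1740.
Length 4: W₁..W₄: k=1: 0+1620+6·18·4=2052; k=2: 1620+540+6·15·4=2520; k=3: 2430+0+6·9·4=2646 → min 2052 | W₂..W₅: k=2: 0+1740+18·15·20=7140; k=3: 2430+720+18·9·20=6390; k=4: 1620+0+18·4·20=3060 → min 3060.
Top-level splits: k=1: (W₁..W₁)·(W₂..W₅) → 0+3060+6·18·20 = 5220; k=2: (W₁..W₂)·(W₃..W₅) → 1620+1740+6·15·20 = 5160; k=3: (W₁..W₃)·(W₄..W₅) → 2430+720+6·9·20 = 4230; k=4: (W₁..W₄)·(W₅..W₅) → 2052+0+6·4·20 = 2532.
Best split is after W₄, i.e. k = 4.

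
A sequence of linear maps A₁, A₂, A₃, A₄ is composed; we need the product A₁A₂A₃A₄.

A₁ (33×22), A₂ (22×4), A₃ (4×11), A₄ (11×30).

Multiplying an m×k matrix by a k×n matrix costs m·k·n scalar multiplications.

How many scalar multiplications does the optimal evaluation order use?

Adjacent pairs: A₁A₂ = 33·22·4 = 2904; A₂A₃ = 22·4·11 = 968; A₃A₄ = 4·11·30 = 1320.
Length 3: A₁..A₃: k=1: 0+968+33·22·11=8954; k=2: 2904+0+33·4·11=4356 → min 4356 | A₂..A₄: k=2: 0+1320+22·4·30=3960; k=3: 968+0+22·11·30=8228 → min 3960.
Length 4: A₁..A₄: k=1: 0+3960+33·22·30=25740; k=2: 2904+1320+33·4·30=8184; k=3: 4356+0+33·11·30=15246 → min 8184.
Optimal order: ((A₁A₂)(A₃A₄)) with cost 8184.

8184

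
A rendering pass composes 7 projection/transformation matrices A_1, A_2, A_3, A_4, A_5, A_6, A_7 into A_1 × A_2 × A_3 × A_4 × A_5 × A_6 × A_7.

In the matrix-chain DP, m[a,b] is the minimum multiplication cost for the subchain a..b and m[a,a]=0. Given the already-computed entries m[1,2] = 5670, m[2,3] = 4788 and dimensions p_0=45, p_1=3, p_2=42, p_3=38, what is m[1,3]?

9918

m[1,3] = min over k∈[1,2] of m[1,k]+m[k+1,3]+p_{0}·p_k·p_{3}.
k=1: 0 + 4788 + 45·3·38 = 9918; k=2: 5670 + 0 + 45·42·38 = 77490.
Minimum: 9918 at k=1.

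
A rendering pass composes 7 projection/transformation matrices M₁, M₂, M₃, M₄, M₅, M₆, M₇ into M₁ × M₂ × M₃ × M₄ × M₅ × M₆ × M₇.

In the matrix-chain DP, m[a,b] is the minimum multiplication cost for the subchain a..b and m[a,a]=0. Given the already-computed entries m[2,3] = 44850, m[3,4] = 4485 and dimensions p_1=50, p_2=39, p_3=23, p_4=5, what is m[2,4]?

14235

m[2,4] = min over k∈[2,3] of m[2,k]+m[k+1,4]+p_{1}·p_k·p_{4}.
k=2: 0 + 4485 + 50·39·5 = 14235; k=3: 44850 + 0 + 50·23·5 = 50600.
Minimum: 14235 at k=2.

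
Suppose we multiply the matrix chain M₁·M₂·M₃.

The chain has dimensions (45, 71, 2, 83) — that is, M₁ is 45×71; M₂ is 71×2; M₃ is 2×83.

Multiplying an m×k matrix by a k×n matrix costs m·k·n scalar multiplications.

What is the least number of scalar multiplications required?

13860

Order (M₁·(M₂·M₃)): (M₂·M₃): 71×2 by 2×83 → 71×83, cost 71·2·83 = 11786; (M₁·(M₂·M₃)): 45×71 by 71×83 → 45×83, cost 45·71·83 = 265185; cumulative 276971. Total 276971.
Order ((M₁·M₂)·M₃): (M₁·M₂): 45×71 by 71×2 → 45×2, cost 45·71·2 = 6390; ((M₁·M₂)·M₃): 45×2 by 2×83 → 45×83, cost 45·2·83 = 7470; cumulative 13860. Total 13860.
Minimum: 13860.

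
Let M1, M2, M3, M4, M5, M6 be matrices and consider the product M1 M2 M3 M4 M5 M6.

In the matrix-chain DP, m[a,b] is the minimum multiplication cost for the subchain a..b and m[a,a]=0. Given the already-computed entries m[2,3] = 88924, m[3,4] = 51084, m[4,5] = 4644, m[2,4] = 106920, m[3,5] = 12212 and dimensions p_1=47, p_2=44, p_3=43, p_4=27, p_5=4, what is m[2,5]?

20484

m[2,5] = min over k∈[2,4] of m[2,k]+m[k+1,5]+p_{1}·p_k·p_{5}.
k=2: 0 + 12212 + 47·44·4 = 20484; k=3: 88924 + 4644 + 47·43·4 = 101652; k=4: 106920 + 0 + 47·27·4 = 111996.
Minimum: 20484 at k=2.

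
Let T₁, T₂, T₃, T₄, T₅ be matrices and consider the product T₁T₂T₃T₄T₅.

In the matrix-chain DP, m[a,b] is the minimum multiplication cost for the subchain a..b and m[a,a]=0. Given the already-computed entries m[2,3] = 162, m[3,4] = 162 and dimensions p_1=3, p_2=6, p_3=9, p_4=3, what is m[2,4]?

216

m[2,4] = min over k∈[2,3] of m[2,k]+m[k+1,4]+p_{1}·p_k·p_{4}.
k=2: 0 + 162 + 3·6·3 = 216; k=3: 162 + 0 + 3·9·3 = 243.
Minimum: 216 at k=2.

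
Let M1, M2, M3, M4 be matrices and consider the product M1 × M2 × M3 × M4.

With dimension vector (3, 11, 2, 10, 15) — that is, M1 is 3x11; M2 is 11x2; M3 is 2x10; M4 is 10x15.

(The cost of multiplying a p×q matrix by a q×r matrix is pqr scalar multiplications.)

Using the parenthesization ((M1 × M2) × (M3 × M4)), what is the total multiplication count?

456

(M1 × M2): 3×11 by 11×2 → 3×2, cost 3·11·2 = 66
(M3 × M4): 2×10 by 10×15 → 2×15, cost 2·10·15 = 300
((M1 × M2) × (M3 × M4)): 3×2 by 2×15 → 3×15, cost 3·2·15 = 90; cumulative 456
Total: 456 scalar multiplications.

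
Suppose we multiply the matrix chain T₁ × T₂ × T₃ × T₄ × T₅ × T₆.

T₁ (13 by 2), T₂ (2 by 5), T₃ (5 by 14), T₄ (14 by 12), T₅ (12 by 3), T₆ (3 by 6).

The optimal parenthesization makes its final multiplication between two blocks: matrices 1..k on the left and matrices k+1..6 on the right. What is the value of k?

Adjacent pairs: T₁T₂ = 13·2·5 = 130; T₂T₃ = 2·5·14 = 140; T₃T₄ = 5·14·12 = 840; T₄T₅ = 14·12·3 = 504; T₅T₆ = 12·3·6 = 216.
Length 3: T₁..T₃: k=1: 0+140+13·2·14=504; k=2: 130+0+13·5·14=1040 → min 504 | T₂..T₄: k=2: 0+840+2·5·12=960; k=3: 140+0+2·14·12=476 → min 476 | T₃..T₅: k=3: 0+504+5·14·3=714; k=4: 840+0+5·12·3=1020 → min 714 | T₄..T₆: k=4: 0+216+14·12·6=1224; k=5: 504+0+14·3·6=756 → min 756.
Length 4: T₁..T₄: k=1: 0+476+13·2·12=788; k=2: 130+840+13·5·12=1750; k=3: 504+0+13·14·12=2688 → min 788 | T₂..T₅: k=2: 0+714+2·5·3=744; k=3: 140+504+2·14·3=728; k=4: 476+0+2·12·3=548 → min 548 | T₃..T₆: k=3: 0+756+5·14·6=1176; k=4: 840+216+5·12·6=1416; k=5: 714+0+5·3·6=804 → min 804.
Length 5: T₁..T₅: k=1: 0+548+13·2·3=626; k=2: 130+714+13·5·3=1039; k=3: 504+504+13·14·3=1554; k=4: 788+0+13·12·3=1256 → min 626 | T₂..T₆: k=2: 0+804+2·5·6=864; k=3: 140+756+2·14·6=1064; k=4: 476+216+2·12·6=836; k=5: 548+0+2·3·6=584 → min 584.
Top-level splits: k=1: (T₁..T₁)·(T₂..T₆) → 0+584+13·2·6 = 740; k=2: (T₁..T₂)·(T₃..T₆) → 130+804+13·5·6 = 1324; k=3: (T₁..T₃)·(T₄..T₆) → 504+756+13·14·6 = 2352; k=4: (T₁..T₄)·(T₅..T₆) → 788+216+13·12·6 = 1940; k=5: (T₁..T₅)·(T₆..T₆) → 626+0+13·3·6 = 860.
Best split is after T₁, i.e. k = 1.

1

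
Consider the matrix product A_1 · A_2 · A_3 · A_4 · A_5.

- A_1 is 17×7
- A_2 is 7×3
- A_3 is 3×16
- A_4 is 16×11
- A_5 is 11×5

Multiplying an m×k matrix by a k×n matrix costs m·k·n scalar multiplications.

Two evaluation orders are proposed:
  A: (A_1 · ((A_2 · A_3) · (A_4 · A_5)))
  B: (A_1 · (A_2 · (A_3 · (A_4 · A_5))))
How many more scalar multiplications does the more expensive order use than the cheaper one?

551

Order A = (A_1 · ((A_2 · A_3) · (A_4 · A_5))): (A_2 · A_3): 7×3 by 3×16 → 7×16, cost 7·3·16 = 336; (A_4 · A_5): 16×11 by 11×5 → 16×5, cost 16·11·5 = 880; ((A_2 · A_3) · (A_4 · A_5)): 7×16 by 16×5 → 7×5, cost 7·16·5 = 560; cumulative 1776; (A_1 · ((A_2 · A_3) · (A_4 · A_5))): 17×7 by 7×5 → 17×5, cost 17·7·5 = 595; cumulative 2371. Total 2371.
Order B = (A_1 · (A_2 · (A_3 · (A_4 · A_5)))): (A_4 · A_5): 16×11 by 11×5 → 16×5, cost 16·11·5 = 880; (A_3 · (A_4 · A_5)): 3×16 by 16×5 → 3×5, cost 3·16·5 = 240; cumulative 1120; (A_2 · (A_3 · (A_4 · A_5))): 7×3 by 3×5 → 7×5, cost 7·3·5 = 105; cumulative 1225; (A_1 · (A_2 · (A_3 · (A_4 · A_5)))): 17×7 by 7×5 → 17×5, cost 17·7·5 = 595; cumulative 1820. Total 1820.
Difference: |2371 − 1820| = 551.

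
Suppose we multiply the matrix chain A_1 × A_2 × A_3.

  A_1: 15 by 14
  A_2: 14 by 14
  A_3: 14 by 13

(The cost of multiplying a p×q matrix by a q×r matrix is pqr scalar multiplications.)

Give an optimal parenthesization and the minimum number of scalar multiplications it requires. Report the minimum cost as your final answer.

5278

(A_1 × (A_2 × A_3)): cost 5278.
((A_1 × A_2) × A_3): cost 5670.
Optimal: (A_1 × (A_2 × A_3)) with cost 5278.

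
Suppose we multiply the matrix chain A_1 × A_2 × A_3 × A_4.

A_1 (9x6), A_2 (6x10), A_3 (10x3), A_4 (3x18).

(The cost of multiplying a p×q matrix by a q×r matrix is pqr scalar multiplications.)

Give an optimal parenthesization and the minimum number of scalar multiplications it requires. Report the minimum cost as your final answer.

828

Adjacent pairs: A_1A_2 = 9·6·10 = 540; A_2A_3 = 6·10·3 = 180; A_3A_4 = 10·3·18 = 540.
Length 3: A_1..A_3: k=1: 0+180+9·6·3=342; k=2: 540+0+9·10·3=810 → min 342 | A_2..A_4: k=2: 0+540+6·10·18=1620; k=3: 180+0+6·3·18=504 → min 504.
Length 4: A_1..A_4: k=1: 0+504+9·6·18=1476; k=2: 540+540+9·10·18=2700; k=3: 342+0+9·3·18=828 → min 828.
Optimal parenthesization: ((A_1 × (A_2 × A_3)) × A_4) with cost 828.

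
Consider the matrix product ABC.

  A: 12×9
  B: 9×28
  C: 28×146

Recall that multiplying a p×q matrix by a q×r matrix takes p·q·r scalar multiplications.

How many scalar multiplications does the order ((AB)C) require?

(AB): 12×9 by 9×28 → 12×28, cost 12·9·28 = 3024
((AB)C): 12×28 by 28×146 → 12×146, cost 12·28·146 = 49056; cumulative 52080
Total: 52080 scalar multiplications.

52080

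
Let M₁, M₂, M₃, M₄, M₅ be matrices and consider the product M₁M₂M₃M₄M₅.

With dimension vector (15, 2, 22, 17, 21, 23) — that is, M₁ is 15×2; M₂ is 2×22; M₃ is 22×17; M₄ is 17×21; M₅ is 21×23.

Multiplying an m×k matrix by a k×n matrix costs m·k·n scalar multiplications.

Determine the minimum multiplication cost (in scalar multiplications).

Adjacent pairs: M₁M₂ = 15·2·22 = 660; M₂M₃ = 2·22·17 = 748; M₃M₄ = 22·17·21 = 7854; M₄M₅ = 17·21·23 = 8211.
Length 3: M₁..M₃: k=1: 0+748+15·2·17=1258; k=2: 660+0+15·22·17=6270 → min 1258 | M₂..M₄: k=2: 0+7854+2·22·21=8778; k=3: 748+0+2·17·21=1462 → min 1462 | M₃..M₅: k=3: 0+8211+22·17·23=16813; k=4: 7854+0+22·21·23=18480 → min 16813.
Length 4: M₁..M₄: k=1: 0+1462+15·2·21=2092; k=2: 660+7854+15·22·21=15444; k=3: 1258+0+15·17·21=6613 → min 2092 | M₂..M₅: k=2: 0+16813+2·22·23=17825; k=3: 748+8211+2·17·23=9741; k=4: 1462+0+2·21·23=2428 → min 2428.
Length 5: M₁..M₅: k=1: 0+2428+15·2·23=3118; k=2: 660+16813+15·22·23=25063; k=3: 1258+8211+15·17·23=15334; k=4: 2092+0+15·21·23=9337 → min 3118.
Optimal order: (M₁(((M₂M₃)M₄)M₅)) with cost 3118.

3118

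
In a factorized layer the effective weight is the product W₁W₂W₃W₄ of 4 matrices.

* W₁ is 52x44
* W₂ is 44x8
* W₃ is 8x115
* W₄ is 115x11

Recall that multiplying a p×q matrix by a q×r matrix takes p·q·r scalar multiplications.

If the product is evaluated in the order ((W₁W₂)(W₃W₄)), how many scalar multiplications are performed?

33000

(W₁W₂): 52×44 by 44×8 → 52×8, cost 52·44·8 = 18304
(W₃W₄): 8×115 by 115×11 → 8×11, cost 8·115·11 = 10120
((W₁W₂)(W₃W₄)): 52×8 by 8×11 → 52×11, cost 52·8·11 = 4576; cumulative 33000
Total: 33000 scalar multiplications.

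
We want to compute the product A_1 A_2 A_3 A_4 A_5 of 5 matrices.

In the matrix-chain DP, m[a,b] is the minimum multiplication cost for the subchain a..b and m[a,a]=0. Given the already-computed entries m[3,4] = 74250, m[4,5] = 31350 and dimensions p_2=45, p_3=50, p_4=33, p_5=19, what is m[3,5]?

m[3,5] = min over k∈[3,4] of m[3,k]+m[k+1,5]+p_{2}·p_k·p_{5}.
k=3: 0 + 31350 + 45·50·19 = 74100; k=4: 74250 + 0 + 45·33·19 = 102465.
Minimum: 74100 at k=3.

74100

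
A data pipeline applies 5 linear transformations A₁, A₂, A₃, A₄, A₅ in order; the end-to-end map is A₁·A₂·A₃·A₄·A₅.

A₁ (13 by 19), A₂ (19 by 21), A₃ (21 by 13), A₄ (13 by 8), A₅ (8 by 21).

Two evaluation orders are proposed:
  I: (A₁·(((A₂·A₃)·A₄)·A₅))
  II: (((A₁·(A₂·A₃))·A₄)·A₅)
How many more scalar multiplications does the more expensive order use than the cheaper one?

Order I = (A₁·(((A₂·A₃)·A₄)·A₅)): (A₂·A₃): 19×21 by 21×13 → 19×13, cost 19·21·13 = 5187; ((A₂·A₃)·A₄): 19×13 by 13×8 → 19×8, cost 19·13·8 = 1976; cumulative 7163; (((A₂·A₃)·A₄)·A₅): 19×8 by 8×21 → 19×21, cost 19·8·21 = 3192; cumulative 10355; (A₁·(((A₂·A₃)·A₄)·A₅)): 13×19 by 19×21 → 13×21, cost 13·19·21 = 5187; cumulative 15542. Total 15542.
Order II = (((A₁·(A₂·A₃))·A₄)·A₅): (A₂·A₃): 19×21 by 21×13 → 19×13, cost 19·21·13 = 5187; (A₁·(A₂·A₃)): 13×19 by 19×13 → 13×13, cost 13·19·13 = 3211; cumulative 8398; ((A₁·(A₂·A₃))·A₄): 13×13 by 13×8 → 13×8, cost 13·13·8 = 1352; cumulative 9750; (((A₁·(A₂·A₃))·A₄)·A₅): 13×8 by 8×21 → 13×21, cost 13·8·21 = 2184; cumulative 11934. Total 11934.
Difference: |15542 − 11934| = 3608.

3608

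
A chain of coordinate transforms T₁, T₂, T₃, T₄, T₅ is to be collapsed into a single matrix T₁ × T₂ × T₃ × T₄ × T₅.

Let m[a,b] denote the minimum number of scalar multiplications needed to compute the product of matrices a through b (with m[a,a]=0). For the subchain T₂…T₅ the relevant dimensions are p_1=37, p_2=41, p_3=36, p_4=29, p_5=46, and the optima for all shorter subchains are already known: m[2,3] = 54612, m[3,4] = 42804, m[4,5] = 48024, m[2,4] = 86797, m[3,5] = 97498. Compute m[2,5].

m[2,5] = min over k∈[2,4] of m[2,k]+m[k+1,5]+p_{1}·p_k·p_{5}.
k=2: 0 + 97498 + 37·41·46 = 167280; k=3: 54612 + 48024 + 37·36·46 = 163908; k=4: 86797 + 0 + 37·29·46 = 136155.
Minimum: 136155 at k=4.

136155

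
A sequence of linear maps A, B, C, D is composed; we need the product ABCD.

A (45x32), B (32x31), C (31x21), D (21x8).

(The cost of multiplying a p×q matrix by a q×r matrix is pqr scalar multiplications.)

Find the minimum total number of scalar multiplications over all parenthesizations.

Adjacent pairs: AB = 45·32·31 = 44640; BC = 32·31·21 = 20832; CD = 31·21·8 = 5208.
Length 3: A..C: k=1: 0+20832+45·32·21=51072; k=2: 44640+0+45·31·21=73935 → min 51072 | B..D: k=2: 0+5208+32·31·8=13144; k=3: 20832+0+32·21·8=26208 → min 13144.
Length 4: A..D: k=1: 0+13144+45·32·8=24664; k=2: 44640+5208+45·31·8=61008; k=3: 51072+0+45·21·8=58632 → min 24664.
Optimal order: (A(B(CD))) with cost 24664.

24664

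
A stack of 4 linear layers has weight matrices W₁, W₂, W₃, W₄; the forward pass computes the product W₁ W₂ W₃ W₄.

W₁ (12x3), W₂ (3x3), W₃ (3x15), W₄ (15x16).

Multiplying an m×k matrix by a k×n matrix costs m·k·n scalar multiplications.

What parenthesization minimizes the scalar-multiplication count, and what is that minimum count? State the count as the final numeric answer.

Adjacent pairs: W₁W₂ = 12·3·3 = 108; W₂W₃ = 3·3·15 = 135; W₃W₄ = 3·15·16 = 720.
Length 3: W₁..W₃: k=1: 0+135+12·3·15=675; k=2: 108+0+12·3·15=648 → min 648 | W₂..W₄: k=2: 0+720+3·3·16=864; k=3: 135+0+3·15·16=855 → min 855.
Length 4: W₁..W₄: k=1: 0+855+12·3·16=1431; k=2: 108+720+12·3·16=1404; k=3: 648+0+12·15·16=3528 → min 1404.
Optimal parenthesization: ((W₁ W₂) (W₃ W₄)) with cost 1404.

1404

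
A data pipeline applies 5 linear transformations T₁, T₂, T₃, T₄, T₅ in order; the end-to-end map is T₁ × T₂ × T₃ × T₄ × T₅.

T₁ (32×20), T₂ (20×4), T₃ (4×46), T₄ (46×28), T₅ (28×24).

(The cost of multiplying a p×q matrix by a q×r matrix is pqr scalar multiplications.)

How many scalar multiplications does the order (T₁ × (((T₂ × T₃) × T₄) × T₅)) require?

(T₂ × T₃): 20×4 by 4×46 → 20×46, cost 20·4·46 = 3680
((T₂ × T₃) × T₄): 20×46 by 46×28 → 20×28, cost 20·46·28 = 25760; cumulative 29440
(((T₂ × T₃) × T₄) × T₅): 20×28 by 28×24 → 20×24, cost 20·28·24 = 13440; cumulative 42880
(T₁ × (((T₂ × T₃) × T₄) × T₅)): 32×20 by 20×24 → 32×24, cost 32·20·24 = 15360; cumulative 58240
Total: 58240 scalar multiplications.

58240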